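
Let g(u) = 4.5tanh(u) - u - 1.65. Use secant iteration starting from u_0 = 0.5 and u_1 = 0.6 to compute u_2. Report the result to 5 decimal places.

g(0.5) = -0.0704728, g(0.6) = 0.1667231
u_2 = 0.6000000 − 0.1667231·(0.6000000 − 0.5000000) / (0.1667231 − (-0.0704728)) = 0.6000000 − (0.0166723)/(0.2371958) = 0.5297108

0.52971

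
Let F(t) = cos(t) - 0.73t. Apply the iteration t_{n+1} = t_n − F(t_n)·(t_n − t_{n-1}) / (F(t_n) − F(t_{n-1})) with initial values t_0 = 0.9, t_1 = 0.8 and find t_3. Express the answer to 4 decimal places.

0.8765

F(0.9) = -0.035390, F(0.8) = 0.112707
t_2 = 0.800000 − 0.112707·(0.800000 − 0.900000) / (0.112707 − (-0.035390)) = 0.800000 − (-0.011271)/(0.148097) = 0.876103
F(0.876103) = 0.000594
t_3 = 0.876103 − 0.000594·(0.876103 − 0.800000) / (0.000594 − 0.112707) = 0.876103 − (0.000045)/(-0.112113) = 0.876507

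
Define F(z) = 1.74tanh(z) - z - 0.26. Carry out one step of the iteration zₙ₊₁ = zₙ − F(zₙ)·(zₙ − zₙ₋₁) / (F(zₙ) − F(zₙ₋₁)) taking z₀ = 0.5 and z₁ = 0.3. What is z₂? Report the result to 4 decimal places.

0.4093

F(0.5) = 0.044084, F(0.3) = -0.053116
z₂ = 0.300000 − (-0.053116)·(0.300000 − 0.500000) / (-0.053116 − 0.044084) = 0.300000 − (0.010623)/(-0.097200) = 0.409292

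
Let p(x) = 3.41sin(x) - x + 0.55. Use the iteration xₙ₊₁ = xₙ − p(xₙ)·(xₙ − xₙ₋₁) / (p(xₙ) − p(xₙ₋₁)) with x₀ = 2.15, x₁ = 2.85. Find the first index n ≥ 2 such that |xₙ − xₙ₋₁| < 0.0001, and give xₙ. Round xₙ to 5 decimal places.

n = 5, xₙ = 2.52417

p(2.15) = 1.2538249, p(2.85) = -1.3197000
x₂ = 2.8500000 − (-1.3197000)·(0.7000000)/(-2.5735249) = 2.4910410;  |Δ| = 0.3589590
p(2.4910410) = 0.1241420
x₃ = 2.4910410 − 0.1241420·(-0.3589590)/(1.4438420) = 2.5219044;  |Δ| = 0.0308634
p(2.5219044) = 0.0085603
x₄ = 2.5219044 − 0.0085603·(0.0308634)/(-0.1155817) = 2.5241902;  |Δ| = 0.0022858
p(2.5241902) = -0.0000760
x₅ = 2.5241902 − (-0.0000760)·(0.0022858)/(-0.0086363) = 2.5241701;  |Δ| = 0.0000201
|x₅ − x₄| = 0.0000201 < 0.0001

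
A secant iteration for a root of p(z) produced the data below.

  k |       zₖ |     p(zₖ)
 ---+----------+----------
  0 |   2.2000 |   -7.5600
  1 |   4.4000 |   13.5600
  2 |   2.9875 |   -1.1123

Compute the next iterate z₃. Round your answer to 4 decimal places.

3.0946

z₃ = 2.9875 − (-1.1123)·(2.9875 − 4.4000) / (-1.1123 − 13.5600)
   = 2.9875 − (1.571124)/(-14.672300) = 3.094581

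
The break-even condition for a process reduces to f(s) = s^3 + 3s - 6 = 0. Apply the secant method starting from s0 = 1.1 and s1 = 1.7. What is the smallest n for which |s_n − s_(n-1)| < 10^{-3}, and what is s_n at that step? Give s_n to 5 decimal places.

f(1.1) = -1.3690000, f(1.7) = 4.0130000
s2 = 1.7000000 − 4.0130000·(0.6000000)/(5.3820000) = 1.2526198;  |Δ| = 0.4473802
f(1.2526198) = -0.2767092
s3 = 1.2526198 − (-0.2767092)·(-0.4473802)/(-4.2897092) = 1.2814783;  |Δ| = 0.0288584
f(1.2814783) = -0.0511389
s4 = 1.2814783 − (-0.0511389)·(0.0288584)/(0.2255703) = 1.2880207;  |Δ| = 0.0065425
f(1.2880207) = 0.0008852
s5 = 1.2880207 − 0.0008852·(0.0065425)/(0.0520241) = 1.2879094;  |Δ| = 0.0001113
|s5 − s4| = 0.0001113 < 10^{-3}

n = 5, s_n = 1.28791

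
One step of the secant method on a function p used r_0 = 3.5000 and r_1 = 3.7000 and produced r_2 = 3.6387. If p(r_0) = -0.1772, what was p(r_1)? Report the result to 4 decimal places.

0.0783

The secant line through (3.5000, -0.1772) and (3.7000, p(r_1)) crosses zero at r_2 = 3.6387.
So (3.5000, -0.1772), (3.7000, p(r_1)), (3.6387, 0) are collinear:
p(r_1) = -0.1772 · (3.7000 − 3.6387) / (3.5000 − 3.6387) = -0.1772 · (0.061300)/(-0.138700) = 0.078316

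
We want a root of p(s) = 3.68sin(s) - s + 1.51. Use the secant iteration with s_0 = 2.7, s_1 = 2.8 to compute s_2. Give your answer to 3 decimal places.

p(2.7) = 0.38276, p(2.8) = -0.05724
s_2 = 2.80000 − (-0.05724)·(2.80000 − 2.70000) / (-0.05724 − 0.38276) = 2.80000 − (-0.00572)/(-0.44000) = 2.78699

2.787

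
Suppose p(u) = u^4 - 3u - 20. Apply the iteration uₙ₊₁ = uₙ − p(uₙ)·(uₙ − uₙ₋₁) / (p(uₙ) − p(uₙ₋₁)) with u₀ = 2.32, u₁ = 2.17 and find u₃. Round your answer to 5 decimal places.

2.27612

p(2.32) = 2.0102298, p(2.17) = -4.3362608
u₂ = 2.1700000 − (-4.3362608)·(2.1700000 − 2.3200000) / (-4.3362608 − 2.0102298) = 2.1700000 − (0.6504391)/(-6.3464905) = 2.2724880
p(2.2724880) = -0.1484847
u₃ = 2.2724880 − (-0.1484847)·(2.2724880 − 2.1700000) / (-0.1484847 − (-4.3362608)) = 2.2724880 − (-0.0152179)/(4.1877761) = 2.2761219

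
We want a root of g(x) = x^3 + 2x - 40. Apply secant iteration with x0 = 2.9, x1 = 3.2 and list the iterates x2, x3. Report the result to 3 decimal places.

g(2.9) = -9.81100, g(3.2) = -0.83200
x2 = 3.20000 − (-0.83200)·(3.20000 − 2.90000) / (-0.83200 − (-9.81100)) = 3.20000 − (-0.24960)/(8.97900) = 3.22780
g(3.22780) = 0.08500
x3 = 3.22780 − 0.08500·(3.22780 − 3.20000) / (0.08500 − (-0.83200)) = 3.22780 − (0.00236)/(0.91700) = 3.22522

3.228, 3.225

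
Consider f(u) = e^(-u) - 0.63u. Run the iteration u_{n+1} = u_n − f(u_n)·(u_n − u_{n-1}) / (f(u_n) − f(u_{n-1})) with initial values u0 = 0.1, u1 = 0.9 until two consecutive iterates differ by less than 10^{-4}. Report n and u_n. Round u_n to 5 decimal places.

n = 5, u_n = 0.74988

f(0.1) = 0.8418374, f(0.9) = -0.1604303
u2 = 0.9000000 − (-0.1604303)·(0.8000000)/(-1.0022678) = 0.7719461;  |Δ| = 0.1280539
f(0.7719461) = -0.0242132
u3 = 0.7719461 − (-0.0242132)·(-0.1280539)/(0.1362171) = 0.7491840;  |Δ| = 0.0227621
f(0.7491840) = 0.0007663
u4 = 0.7491840 − 0.0007663·(-0.0227621)/(0.0249794) = 0.7498822;  |Δ| = 0.0006982
f(0.7498822) = -0.0000036
u5 = 0.7498822 − (-0.0000036)·(0.0006982)/(-0.0007699) = 0.7498789;  |Δ| = 0.0000033
|u5 − u4| = 0.0000033 < 10^{-4}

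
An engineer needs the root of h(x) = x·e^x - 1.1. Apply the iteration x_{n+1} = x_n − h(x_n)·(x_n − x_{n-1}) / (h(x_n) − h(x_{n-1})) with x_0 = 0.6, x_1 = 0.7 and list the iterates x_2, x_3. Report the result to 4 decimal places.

h(0.6) = -0.006729, h(0.7) = 0.309627
x_2 = 0.700000 − 0.309627·(0.700000 − 0.600000) / (0.309627 − (-0.006729)) = 0.700000 − (0.030963)/(0.316356) = 0.602127
h(0.602127) = -0.000517
x_3 = 0.602127 − (-0.000517)·(0.602127 − 0.700000) / (-0.000517 − 0.309627) = 0.602127 − (0.000051)/(-0.310144) = 0.602290

0.6021, 0.6023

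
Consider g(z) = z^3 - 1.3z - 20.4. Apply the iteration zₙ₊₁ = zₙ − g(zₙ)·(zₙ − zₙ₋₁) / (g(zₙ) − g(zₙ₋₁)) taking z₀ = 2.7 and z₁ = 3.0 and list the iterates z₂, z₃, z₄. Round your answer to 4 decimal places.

2.8831, 2.8905, 2.8908

g(2.7) = -4.227000, g(3.0) = 2.700000
z₂ = 3.000000 − 2.700000·(3.000000 − 2.700000) / (2.700000 − (-4.227000)) = 3.000000 − (0.810000)/(6.927000) = 2.883066
g(2.883066) = -0.183734
z₃ = 2.883066 − (-0.183734)·(2.883066 − 3.000000) / (-0.183734 − 2.700000) = 2.883066 − (0.021485)/(-2.883734) = 2.890517
g(2.890517) = -0.007156
z₄ = 2.890517 − (-0.007156)·(2.890517 − 2.883066) / (-0.007156 − (-0.183734)) = 2.890517 − (-0.000053)/(0.176578) = 2.890819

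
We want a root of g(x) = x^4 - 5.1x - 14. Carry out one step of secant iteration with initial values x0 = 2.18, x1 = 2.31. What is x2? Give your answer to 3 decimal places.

2.243

g(2.18) = -2.53269, g(2.31) = 2.69296
x2 = 2.31000 − 2.69296·(2.31000 − 2.18000) / (2.69296 − (-2.53269)) = 2.31000 − (0.35009)/(5.22566) = 2.24301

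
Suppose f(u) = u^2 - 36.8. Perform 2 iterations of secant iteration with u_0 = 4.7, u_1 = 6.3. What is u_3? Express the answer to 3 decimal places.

6.066

f(4.7) = -14.71000, f(6.3) = 2.89000
u_2 = 6.30000 − 2.89000·(6.30000 − 4.70000) / (2.89000 − (-14.71000)) = 6.30000 − (4.62400)/(17.60000) = 6.03727
f(6.03727) = -0.35134
u_3 = 6.03727 − (-0.35134)·(6.03727 − 6.30000) / (-0.35134 − 2.89000) = 6.03727 − (0.09231)/(-3.24134) = 6.06575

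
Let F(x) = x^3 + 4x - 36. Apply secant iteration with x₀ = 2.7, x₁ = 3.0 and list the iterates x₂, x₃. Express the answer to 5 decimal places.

2.89433, 2.90020

F(2.7) = -5.5170000, F(3.0) = 3.0000000
x₂ = 3.0000000 − 3.0000000·(3.0000000 − 2.7000000) / (3.0000000 − (-5.5170000)) = 3.0000000 − (0.9000000)/(8.5170000) = 2.8943290
F(2.8943290) = -0.1764840
x₃ = 2.8943290 − (-0.1764840)·(2.8943290 − 3.0000000) / (-0.1764840 − 3.0000000) = 2.8943290 − (0.0186492)/(-3.1764840) = 2.9002000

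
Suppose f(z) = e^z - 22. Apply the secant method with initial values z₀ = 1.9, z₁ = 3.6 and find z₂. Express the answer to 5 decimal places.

2.77034

f(1.9) = -15.3141056, f(3.6) = 14.5982344
z₂ = 3.6000000 − 14.5982344·(3.6000000 − 1.9000000) / (14.5982344 − (-15.3141056)) = 3.6000000 − (24.8169986)/(29.9123400) = 2.7703425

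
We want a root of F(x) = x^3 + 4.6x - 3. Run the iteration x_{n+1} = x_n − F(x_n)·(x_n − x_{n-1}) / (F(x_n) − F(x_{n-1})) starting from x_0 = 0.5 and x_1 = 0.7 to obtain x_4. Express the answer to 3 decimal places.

F(0.5) = -0.57500, F(0.7) = 0.56300
x_2 = 0.70000 − 0.56300·(0.70000 − 0.50000) / (0.56300 − (-0.57500)) = 0.70000 − (0.11260)/(1.13800) = 0.60105
F(0.60105) = -0.01801
x_3 = 0.60105 − (-0.01801)·(0.60105 − 0.70000) / (-0.01801 − 0.56300) = 0.60105 − (0.00178)/(-0.58101) = 0.60412
F(0.60412) = -0.00056
x_4 = 0.60412 − (-0.00056)·(0.60412 − 0.60105) / (-0.00056 − (-0.01801)) = 0.60412 − (0.00000)/(0.01745) = 0.60422

0.604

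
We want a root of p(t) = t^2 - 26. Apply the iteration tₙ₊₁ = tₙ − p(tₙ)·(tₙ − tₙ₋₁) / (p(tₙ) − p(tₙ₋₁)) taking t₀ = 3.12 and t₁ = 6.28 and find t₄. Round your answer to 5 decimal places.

p(3.12) = -16.2656000, p(6.28) = 13.4384000
t₂ = 6.2800000 − 13.4384000·(6.2800000 − 3.1200000) / (13.4384000 − (-16.2656000)) = 6.2800000 − (42.4653440)/(29.7040000) = 4.8503830
p(4.8503830) = -2.4737850
t₃ = 4.8503830 − (-2.4737850)·(4.8503830 − 6.2800000) / (-2.4737850 − 13.4384000) = 4.8503830 − (3.5365651)/(-15.9121850) = 5.0726381
p(5.0726381) = -0.2683424
t₄ = 5.0726381 − (-0.2683424)·(5.0726381 − 4.8503830) / (-0.2683424 − (-2.4737850)) = 5.0726381 − (-0.0596405)/(2.2054426) = 5.0996805

5.09968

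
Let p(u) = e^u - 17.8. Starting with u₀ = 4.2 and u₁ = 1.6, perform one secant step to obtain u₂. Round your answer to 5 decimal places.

p(4.2) = 48.8863310, p(1.6) = -12.8469676
u₂ = 1.6000000 − (-12.8469676)·(1.6000000 − 4.2000000) / (-12.8469676 − 48.8863310) = 1.6000000 − (33.4021157)/(-61.7332986) = 2.1410713

2.14107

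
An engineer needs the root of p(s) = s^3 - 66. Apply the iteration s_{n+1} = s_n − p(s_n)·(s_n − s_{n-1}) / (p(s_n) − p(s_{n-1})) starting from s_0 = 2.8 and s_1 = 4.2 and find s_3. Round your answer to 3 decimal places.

4.039

p(2.8) = -44.04800, p(4.2) = 8.08800
s_2 = 4.20000 − 8.08800·(4.20000 − 2.80000) / (8.08800 − (-44.04800)) = 4.20000 − (11.32320)/(52.13600) = 3.98281
p(3.98281) = -2.82138
s_3 = 3.98281 − (-2.82138)·(3.98281 − 4.20000) / (-2.82138 − 8.08800) = 3.98281 − (0.61276)/(-10.90938) = 4.03898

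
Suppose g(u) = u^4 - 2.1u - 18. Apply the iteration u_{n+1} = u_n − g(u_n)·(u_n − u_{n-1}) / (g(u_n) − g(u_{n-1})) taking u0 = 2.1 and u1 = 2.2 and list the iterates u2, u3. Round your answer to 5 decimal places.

2.17862, 2.17980

g(2.1) = -2.9619000, g(2.2) = 0.8056000
u2 = 2.2000000 − 0.8056000·(2.2000000 − 2.1000000) / (0.8056000 − (-2.9619000)) = 2.2000000 − (0.0805600)/(3.7675000) = 2.1786171
g(2.1786171) = -0.0470435
u3 = 2.1786171 − (-0.0470435)·(2.1786171 − 2.2000000) / (-0.0470435 − 0.8056000) = 2.1786171 − (0.0010059)/(-0.8526435) = 2.1797969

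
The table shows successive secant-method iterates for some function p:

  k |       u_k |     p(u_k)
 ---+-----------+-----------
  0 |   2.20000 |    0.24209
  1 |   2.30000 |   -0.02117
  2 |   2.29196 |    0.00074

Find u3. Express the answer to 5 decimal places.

u3 = 2.29196 − 0.00074·(2.29196 − 2.30000) / (0.00074 − (-0.02117))
   = 2.29196 − (-0.0000059)/(0.0219100) = 2.2922315

2.29223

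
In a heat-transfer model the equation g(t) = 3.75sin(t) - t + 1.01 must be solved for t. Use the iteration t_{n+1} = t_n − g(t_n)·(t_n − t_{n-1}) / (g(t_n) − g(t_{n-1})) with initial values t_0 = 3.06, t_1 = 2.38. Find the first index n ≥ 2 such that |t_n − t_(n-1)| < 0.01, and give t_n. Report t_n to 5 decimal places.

g(3.06) = -1.7443669, g(2.38) = 1.2177812
t_2 = 2.3800000 − 1.2177812·(-0.6800000)/(2.9621481) = 2.6595577;  |Δ| = 0.2795577
g(2.6595577) = 0.0888795
t_3 = 2.6595577 − 0.0888795·(0.2795577)/(-1.1289017) = 2.6815675;  |Δ| = 0.0220098
g(2.6815675) = -0.0066776
t_4 = 2.6815675 − (-0.0066776)·(0.0220098)/(-0.0955571) = 2.6800294;  |Δ| = 0.0015381
|t_4 − t_3| = 0.0015381 < 0.01

n = 4, t_n = 2.68003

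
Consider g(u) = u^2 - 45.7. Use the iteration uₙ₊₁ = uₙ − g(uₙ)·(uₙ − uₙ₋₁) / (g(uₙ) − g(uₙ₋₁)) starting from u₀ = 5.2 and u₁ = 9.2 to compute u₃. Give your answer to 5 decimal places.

6.71909

g(5.2) = -18.6600000, g(9.2) = 38.9400000
u₂ = 9.2000000 − 38.9400000·(9.2000000 − 5.2000000) / (38.9400000 − (-18.6600000)) = 9.2000000 − (155.7600000)/(57.6000000) = 6.4958333
g(6.4958333) = -3.5041493
u₃ = 6.4958333 − (-3.5041493)·(6.4958333 − 9.2000000) / (-3.5041493 − 38.9400000) = 6.4958333 − (9.4758037)/(-42.4441493) = 6.7190868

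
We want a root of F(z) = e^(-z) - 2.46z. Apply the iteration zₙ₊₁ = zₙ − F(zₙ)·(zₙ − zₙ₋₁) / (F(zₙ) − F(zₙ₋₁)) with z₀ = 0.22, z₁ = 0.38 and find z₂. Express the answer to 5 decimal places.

0.30162

F(0.22) = 0.2613188, F(0.38) = -0.2509386
z₂ = 0.3800000 − (-0.2509386)·(0.3800000 − 0.2200000) / (-0.2509386 − 0.2613188) = 0.3800000 − (-0.0401502)/(-0.5122574) = 0.3016211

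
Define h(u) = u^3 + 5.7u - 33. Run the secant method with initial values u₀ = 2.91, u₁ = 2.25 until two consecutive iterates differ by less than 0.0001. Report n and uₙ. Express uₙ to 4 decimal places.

n = 5, uₙ = 2.6231

h(2.91) = 8.229171, h(2.25) = -8.784375
u₂ = 2.250000 − (-8.784375)·(-0.660000)/(-17.013546) = 2.590769;  |Δ| = 0.340769
h(2.590769) = -0.843160
u₃ = 2.590769 − (-0.843160)·(0.340769)/(7.941215) = 2.626950;  |Δ| = 0.036181
h(2.626950) = 0.101849
u₄ = 2.626950 − 0.101849·(0.036181)/(0.945008) = 2.623051;  |Δ| = 0.003899
h(2.623051) = -0.000987
u₅ = 2.623051 − (-0.000987)·(-0.003899)/(-0.102836) = 2.623088;  |Δ| = 0.000037
|u₅ − u₄| = 0.000037 < 0.0001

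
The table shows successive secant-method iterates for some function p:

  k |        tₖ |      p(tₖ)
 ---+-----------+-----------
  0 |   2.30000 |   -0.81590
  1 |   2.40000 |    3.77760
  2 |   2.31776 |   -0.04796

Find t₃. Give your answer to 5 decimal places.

t₃ = 2.31776 − (-0.04796)·(2.31776 − 2.40000) / (-0.04796 − 3.77760)
   = 2.31776 − (0.0039442)/(-3.8255600) = 2.3187910

2.31879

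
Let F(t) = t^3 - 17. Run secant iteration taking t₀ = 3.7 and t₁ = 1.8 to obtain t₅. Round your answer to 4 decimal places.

2.5706

F(3.7) = 33.653000, F(1.8) = -11.168000
t₂ = 1.800000 − (-11.168000)·(1.800000 − 3.700000) / (-11.168000 − 33.653000) = 1.800000 − (21.219200)/(-44.821000) = 2.273421
F(2.273421) = -5.249954
t₃ = 2.273421 − (-5.249954)·(2.273421 − 1.800000) / (-5.249954 − (-11.168000)) = 2.273421 − (-2.485438)/(5.918046) = 2.693397
F(2.693397) = 2.538947
t₄ = 2.693397 − 2.538947·(2.693397 − 2.273421) / (2.538947 − (-5.249954)) = 2.693397 − (1.066297)/(7.788901) = 2.556498
F(2.556498) = -0.291552
t₅ = 2.556498 − (-0.291552)·(2.556498 − 2.693397) / (-0.291552 − 2.538947) = 2.556498 − (0.039913)/(-2.830499) = 2.570599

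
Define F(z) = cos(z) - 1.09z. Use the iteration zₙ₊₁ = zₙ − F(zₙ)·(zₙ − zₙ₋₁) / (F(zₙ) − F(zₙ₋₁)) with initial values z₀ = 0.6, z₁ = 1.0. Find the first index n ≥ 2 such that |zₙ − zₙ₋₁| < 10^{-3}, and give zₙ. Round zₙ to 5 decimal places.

F(0.6) = 0.1713356, F(1.0) = -0.5496977
z₂ = 1.0000000 − (-0.5496977)·(0.4000000)/(-0.7210333) = 0.6950500;  |Δ| = 0.3049500
F(0.6950500) = 0.0104171
z₃ = 0.6950500 − 0.0104171·(-0.3049500)/(0.5601148) = 0.7007216;  |Δ| = 0.0056715
F(0.7007216) = 0.0005907
z₄ = 0.7007216 − 0.0005907·(0.0056715)/(-0.0098265) = 0.7010625;  |Δ| = 0.0003409
|z₄ − z₃| = 0.0003409 < 10^{-3}

n = 4, zₙ = 0.70106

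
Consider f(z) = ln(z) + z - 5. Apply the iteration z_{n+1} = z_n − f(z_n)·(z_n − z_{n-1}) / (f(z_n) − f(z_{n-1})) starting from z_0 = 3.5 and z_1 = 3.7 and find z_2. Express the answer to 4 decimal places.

f(3.5) = -0.247237, f(3.7) = 0.008333
z_2 = 3.700000 − 0.008333·(3.700000 − 3.500000) / (0.008333 − (-0.247237)) = 3.700000 − (0.001667)/(0.255570) = 3.693479

3.6935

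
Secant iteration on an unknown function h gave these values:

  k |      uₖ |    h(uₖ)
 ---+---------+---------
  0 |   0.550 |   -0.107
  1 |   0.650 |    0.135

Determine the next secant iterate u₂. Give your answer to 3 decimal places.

0.594

u₂ = 0.650 − 0.135·(0.650 − 0.550) / (0.135 − (-0.107))
   = 0.650 − (0.01350)/(0.24200) = 0.59421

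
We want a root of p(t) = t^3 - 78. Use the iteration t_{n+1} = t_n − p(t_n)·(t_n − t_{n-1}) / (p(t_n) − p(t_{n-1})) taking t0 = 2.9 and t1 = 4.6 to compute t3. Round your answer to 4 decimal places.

4.2635

p(2.9) = -53.611000, p(4.6) = 19.336000
t2 = 4.600000 − 19.336000·(4.600000 − 2.900000) / (19.336000 − (-53.611000)) = 4.600000 − (32.871200)/(72.947000) = 4.149382
p(4.149382) = -6.558529
t3 = 4.149382 − (-6.558529)·(4.149382 − 4.600000) / (-6.558529 − 19.336000) = 4.149382 − (2.955388)/(-25.894529) = 4.263514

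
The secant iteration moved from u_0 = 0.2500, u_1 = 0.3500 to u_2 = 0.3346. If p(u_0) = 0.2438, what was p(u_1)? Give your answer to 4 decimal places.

The secant line through (0.2500, 0.2438) and (0.3500, p(u_1)) crosses zero at u_2 = 0.3346.
So (0.2500, 0.2438), (0.3500, p(u_1)), (0.3346, 0) are collinear:
p(u_1) = 0.2438 · (0.3500 − 0.3346) / (0.2500 − 0.3346) = 0.2438 · (0.015400)/(-0.084600) = -0.044380

-0.0444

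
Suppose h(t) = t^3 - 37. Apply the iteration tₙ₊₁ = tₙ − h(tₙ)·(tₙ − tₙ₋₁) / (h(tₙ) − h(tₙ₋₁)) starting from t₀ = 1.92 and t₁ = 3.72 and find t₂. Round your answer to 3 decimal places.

h(1.92) = -29.92211, h(3.72) = 14.47885
t₂ = 3.72000 − 14.47885·(3.72000 − 1.92000) / (14.47885 − (-29.92211)) = 3.72000 − (26.06193)/(44.40096) = 3.13303

3.133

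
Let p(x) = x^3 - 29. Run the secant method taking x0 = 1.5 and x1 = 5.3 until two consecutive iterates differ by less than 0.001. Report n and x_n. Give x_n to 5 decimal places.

p(1.5) = -25.6250000, p(5.3) = 119.8770000
x2 = 5.3000000 − 119.8770000·(3.8000000)/(145.5020000) = 2.1692348;  |Δ| = 3.1307652
p(2.1692348) = -18.7924931
x3 = 2.1692348 − (-18.7924931)·(-3.1307652)/(-138.6694931) = 2.5935162;  |Δ| = 0.4242814
p(2.5935162) = -11.5551645
x4 = 2.5935162 − (-11.5551645)·(0.4242814)/(7.2373286) = 3.2709265;  |Δ| = 0.6774103
p(3.2709265) = 5.9955121
x5 = 3.2709265 − 5.9955121·(0.6774103)/(17.5506766) = 3.0395154;  |Δ| = 0.2314111
p(3.0395154) = -0.9189702
x6 = 3.0395154 − (-0.9189702)·(-0.2314111)/(-6.9144823) = 3.0702711;  |Δ| = 0.0307557
p(3.0702711) = -0.0578912
x7 = 3.0702711 − (-0.0578912)·(0.0307557)/(0.8610790) = 3.0723388;  |Δ| = 0.0020677
p(3.0723388) = 0.0006232
x8 = 3.0723388 − 0.0006232·(0.0020677)/(0.0585144) = 3.0723168;  |Δ| = 0.0000220
|x8 − x7| = 0.0000220 < 0.001

n = 8, x_n = 3.07232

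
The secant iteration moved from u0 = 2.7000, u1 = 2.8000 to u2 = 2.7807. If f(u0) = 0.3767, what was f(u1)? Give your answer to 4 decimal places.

The secant line through (2.7000, 0.3767) and (2.8000, f(u1)) crosses zero at u2 = 2.7807.
So (2.7000, 0.3767), (2.8000, f(u1)), (2.7807, 0) are collinear:
f(u1) = 0.3767 · (2.8000 − 2.7807) / (2.7000 − 2.7807) = 0.3767 · (0.019300)/(-0.080700) = -0.090091

-0.0901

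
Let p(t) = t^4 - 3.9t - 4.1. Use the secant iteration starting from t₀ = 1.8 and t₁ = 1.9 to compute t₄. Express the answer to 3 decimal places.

p(1.8) = -0.62240, p(1.9) = 1.52210
t₂ = 1.90000 − 1.52210·(1.90000 − 1.80000) / (1.52210 − (-0.62240)) = 1.90000 − (0.15221)/(2.14450) = 1.82902
p(1.82902) = -0.04199
t₃ = 1.82902 − (-0.04199)·(1.82902 − 1.90000) / (-0.04199 − 1.52210) = 1.82902 − (0.00298)/(-1.56409) = 1.83093
p(1.83093) = -0.00271
t₄ = 1.83093 − (-0.00271)·(1.83093 − 1.82902) / (-0.00271 − (-0.04199)) = 1.83093 − (-0.00001)/(0.03928) = 1.83106

1.831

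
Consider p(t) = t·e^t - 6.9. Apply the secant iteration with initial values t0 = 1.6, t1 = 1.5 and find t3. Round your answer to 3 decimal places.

1.516

p(1.6) = 1.02485, p(1.5) = -0.17747
t2 = 1.50000 − (-0.17747)·(1.50000 − 1.60000) / (-0.17747 − 1.02485) = 1.50000 − (0.01775)/(-1.20232) = 1.51476
p(1.51476) = -0.01037
t3 = 1.51476 − (-0.01037)·(1.51476 − 1.50000) / (-0.01037 − (-0.17747)) = 1.51476 − (-0.00015)/(0.16710) = 1.51568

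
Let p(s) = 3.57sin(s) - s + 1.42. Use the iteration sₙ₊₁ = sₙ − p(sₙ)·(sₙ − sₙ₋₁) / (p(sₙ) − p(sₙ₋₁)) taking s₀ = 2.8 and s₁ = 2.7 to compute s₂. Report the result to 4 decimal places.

2.7572

p(2.8) = -0.184092, p(2.7) = 0.245746
s₂ = 2.700000 − 0.245746·(2.700000 − 2.800000) / (0.245746 − (-0.184092)) = 2.700000 − (-0.024575)/(0.429838) = 2.757172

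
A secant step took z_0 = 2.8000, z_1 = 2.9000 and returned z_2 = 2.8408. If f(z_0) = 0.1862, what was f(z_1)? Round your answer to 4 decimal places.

-0.2702

The secant line through (2.8000, 0.1862) and (2.9000, f(z_1)) crosses zero at z_2 = 2.8408.
So (2.8000, 0.1862), (2.9000, f(z_1)), (2.8408, 0) are collinear:
f(z_1) = 0.1862 · (2.9000 − 2.8408) / (2.8000 − 2.8408) = 0.1862 · (0.059200)/(-0.040800) = -0.270173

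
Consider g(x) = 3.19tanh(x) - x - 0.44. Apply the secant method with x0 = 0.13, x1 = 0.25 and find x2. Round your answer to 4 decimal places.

g(0.13) = -0.157620, g(0.25) = 0.091291
x2 = 0.250000 − 0.091291·(0.250000 − 0.130000) / (0.091291 − (-0.157620)) = 0.250000 − (0.010955)/(0.248911) = 0.205989

0.2060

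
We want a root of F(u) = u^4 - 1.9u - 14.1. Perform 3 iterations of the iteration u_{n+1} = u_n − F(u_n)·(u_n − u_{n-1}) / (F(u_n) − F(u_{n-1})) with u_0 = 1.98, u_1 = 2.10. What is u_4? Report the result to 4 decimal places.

2.0602

F(1.98) = -2.492464, F(2.10) = 1.358100
u_2 = 2.100000 − 1.358100·(2.100000 − 1.980000) / (1.358100 − (-2.492464)) = 2.100000 − (0.162972)/(3.850564) = 2.057676
F(2.057676) = -0.082576
u_3 = 2.057676 − (-0.082576)·(2.057676 − 2.100000) / (-0.082576 − 1.358100) = 2.057676 − (0.003495)/(-1.440676) = 2.060102
F(2.060102) = -0.002495
u_4 = 2.060102 − (-0.002495)·(2.060102 − 2.057676) / (-0.002495 − (-0.082576)) = 2.060102 − (-0.000006)/(0.080082) = 2.060177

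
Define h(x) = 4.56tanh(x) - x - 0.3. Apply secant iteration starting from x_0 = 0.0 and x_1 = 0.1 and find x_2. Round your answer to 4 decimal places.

h(0.0) = -0.300000, h(0.1) = 0.054486
x_2 = 0.100000 − 0.054486·(0.100000 − 0.000000) / (0.054486 − (-0.300000)) = 0.100000 − (0.005449)/(0.354486) = 0.084630

0.0846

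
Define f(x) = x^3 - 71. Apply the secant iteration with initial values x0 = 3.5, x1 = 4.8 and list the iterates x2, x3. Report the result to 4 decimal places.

f(3.5) = -28.125000, f(4.8) = 39.592000
x2 = 4.800000 − 39.592000·(4.800000 − 3.500000) / (39.592000 − (-28.125000)) = 4.800000 − (51.469600)/(67.717000) = 4.039931
f(4.039931) = -5.064120
x3 = 4.039931 − (-5.064120)·(4.039931 − 4.800000) / (-5.064120 − 39.592000) = 4.039931 − (3.849081)/(-44.656120) = 4.126125

4.0399, 4.1261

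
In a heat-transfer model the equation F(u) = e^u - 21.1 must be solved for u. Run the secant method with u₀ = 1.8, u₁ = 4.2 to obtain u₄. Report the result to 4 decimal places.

3.1751

F(1.8) = -15.050353, F(4.2) = 45.586331
u₂ = 4.200000 − 45.586331·(4.200000 − 1.800000) / (45.586331 − (-15.050353)) = 4.200000 − (109.407194)/(60.636684) = 2.395693
F(2.395693) = -10.124199
u₃ = 2.395693 − (-10.124199)·(2.395693 − 4.200000) / (-10.124199 − 45.586331) = 2.395693 − (18.267163)/(-55.710530) = 2.723587
F(2.723587) = -5.865125
u₄ = 2.723587 − (-5.865125)·(2.723587 − 2.395693) / (-5.865125 − (-10.124199)) = 2.723587 − (-1.923141)/(4.259074) = 3.175127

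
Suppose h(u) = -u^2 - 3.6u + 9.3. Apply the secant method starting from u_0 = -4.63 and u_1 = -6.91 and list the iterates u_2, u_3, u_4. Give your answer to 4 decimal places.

-5.2007, -5.3153, -5.3417

h(-4.63) = 4.531100, h(-6.91) = -13.572100
u_2 = -6.910000 − (-13.572100)·(-6.910000 − (-4.630000)) / (-13.572100 − 4.531100) = -6.910000 − (30.944388)/(-18.103200) = -5.200668
h(-5.200668) = 0.975461
u_3 = -5.200668 − 0.975461·(-5.200668 − (-6.910000)) / (0.975461 − (-13.572100)) = -5.200668 − (1.667386)/(14.547561) = -5.315284
h(-5.315284) = 0.182780
u_4 = -5.315284 − 0.182780·(-5.315284 − (-5.200668)) / (0.182780 − 0.975461) = -5.315284 − (-0.020950)/(-0.792680) = -5.341713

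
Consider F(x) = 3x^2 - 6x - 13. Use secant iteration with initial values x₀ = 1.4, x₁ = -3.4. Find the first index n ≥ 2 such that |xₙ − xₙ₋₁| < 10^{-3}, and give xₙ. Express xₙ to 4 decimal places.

F(1.4) = -15.520000, F(-3.4) = 42.080000
x₂ = -3.400000 − 42.080000·(-4.800000)/(57.600000) = 0.106667;  |Δ| = 3.506667
F(0.106667) = -13.605867
x₃ = 0.106667 − (-13.605867)·(3.506667)/(-55.685867) = -0.750126;  |Δ| = 0.856793
F(-0.750126) = -6.811178
x₄ = -0.750126 − (-6.811178)·(-0.856793)/(6.794689) = -1.608998;  |Δ| = 0.858872
F(-1.608998) = 4.420607
x₅ = -1.608998 − 4.420607·(-0.858872)/(11.231785) = -1.270963;  |Δ| = 0.338035
F(-1.270963) = -0.528183
x₆ = -1.270963 − (-0.528183)·(0.338035)/(-4.948790) = -1.307041;  |Δ| = 0.036078
F(-1.307041) = -0.032682
x₇ = -1.307041 − (-0.032682)·(-0.036078)/(0.495501) = -1.309421;  |Δ| = 0.002380
F(-1.309421) = 0.000275
x₈ = -1.309421 − 0.000275·(-0.002380)/(0.032957) = -1.309401;  |Δ| = 0.000020
|x₈ − x₇| = 0.000020 < 10^{-3}

n = 8, xₙ = -1.3094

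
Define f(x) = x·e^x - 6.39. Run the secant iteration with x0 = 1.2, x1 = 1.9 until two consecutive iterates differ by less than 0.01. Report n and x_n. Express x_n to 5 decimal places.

n = 5, x_n = 1.46967

f(1.2) = -2.4058597, f(1.9) = 6.3131994
x2 = 1.9000000 − 6.3131994·(0.7000000)/(8.7190591) = 1.3931518;  |Δ| = 0.5068482
f(1.3931518) = -0.7790479
x3 = 1.3931518 − (-0.7790479)·(-0.5068482)/(-7.0922473) = 1.4488265;  |Δ| = 0.0556747
f(1.4488265) = -0.2207304
x4 = 1.4488265 − (-0.2207304)·(0.0556747)/(0.5583175) = 1.4708375;  |Δ| = 0.0220110
f(1.4708375) = 0.0123778
x5 = 1.4708375 − 0.0123778·(0.0220110)/(0.2331082) = 1.4696687;  |Δ| = 0.0011688
|x5 − x4| = 0.0011688 < 0.01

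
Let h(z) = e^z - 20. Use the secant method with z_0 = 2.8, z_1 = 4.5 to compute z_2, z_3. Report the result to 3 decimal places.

2.882, 2.930

h(2.8) = -3.55535, h(4.5) = 70.01713
z_2 = 4.50000 − 70.01713·(4.50000 − 2.80000) / (70.01713 − (-3.55535)) = 4.50000 − (119.02912)/(73.57248) = 2.88215
h(2.88215) = -2.14736
z_3 = 2.88215 − (-2.14736)·(2.88215 − 4.50000) / (-2.14736 − 70.01713) = 2.88215 − (3.47410)/(-72.16449) = 2.93029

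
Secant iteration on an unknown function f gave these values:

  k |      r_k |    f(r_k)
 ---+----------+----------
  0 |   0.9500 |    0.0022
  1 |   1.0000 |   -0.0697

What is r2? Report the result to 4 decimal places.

r2 = 1.0000 − (-0.0697)·(1.0000 − 0.9500) / (-0.0697 − 0.0022)
   = 1.0000 − (-0.003485)/(-0.071900) = 0.951530

0.9515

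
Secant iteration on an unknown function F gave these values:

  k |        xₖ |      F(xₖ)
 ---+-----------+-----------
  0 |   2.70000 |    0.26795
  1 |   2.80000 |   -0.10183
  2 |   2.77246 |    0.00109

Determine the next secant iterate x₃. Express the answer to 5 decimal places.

x₃ = 2.77246 − 0.00109·(2.77246 − 2.80000) / (0.00109 − (-0.10183))
   = 2.77246 − (-0.0000300)/(0.1029200) = 2.7727517

2.77275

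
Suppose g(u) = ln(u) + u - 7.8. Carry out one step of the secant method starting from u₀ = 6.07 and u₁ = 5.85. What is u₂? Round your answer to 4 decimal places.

6.0072

g(6.07) = 0.073359, g(5.85) = -0.183558
u₂ = 5.850000 − (-0.183558)·(5.850000 − 6.070000) / (-0.183558 − 0.073359) = 5.850000 − (0.040383)/(-0.256917) = 6.007182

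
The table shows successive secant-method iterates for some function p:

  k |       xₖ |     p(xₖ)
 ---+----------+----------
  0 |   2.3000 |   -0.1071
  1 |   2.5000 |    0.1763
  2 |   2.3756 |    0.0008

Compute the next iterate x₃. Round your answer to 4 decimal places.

x₃ = 2.3756 − 0.0008·(2.3756 − 2.5000) / (0.0008 − 0.1763)
   = 2.3756 − (-0.000100)/(-0.175500) = 2.375033

2.3750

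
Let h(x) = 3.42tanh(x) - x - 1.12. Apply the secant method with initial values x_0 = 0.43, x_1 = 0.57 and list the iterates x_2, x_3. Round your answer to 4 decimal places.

h(0.43) = -0.163801, h(0.57) = 0.072529
x_2 = 0.570000 − 0.072529·(0.570000 − 0.430000) / (0.072529 − (-0.163801)) = 0.570000 − (0.010154)/(0.236330) = 0.527035
h(0.527035) = 0.005205
x_3 = 0.527035 − 0.005205·(0.527035 − 0.570000) / (0.005205 − 0.072529) = 0.527035 − (-0.000224)/(-0.067324) = 0.523713

0.5270, 0.5237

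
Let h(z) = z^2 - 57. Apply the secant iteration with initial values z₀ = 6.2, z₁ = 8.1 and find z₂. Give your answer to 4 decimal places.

h(6.2) = -18.560000, h(8.1) = 8.610000
z₂ = 8.100000 − 8.610000·(8.100000 − 6.200000) / (8.610000 − (-18.560000)) = 8.100000 − (16.359000)/(27.170000) = 7.497902

7.4979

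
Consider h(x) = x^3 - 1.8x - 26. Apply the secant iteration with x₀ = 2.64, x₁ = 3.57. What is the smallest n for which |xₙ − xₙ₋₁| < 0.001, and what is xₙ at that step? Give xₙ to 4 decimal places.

h(2.64) = -12.352256, h(3.57) = 13.073293
x₂ = 3.570000 − 13.073293·(0.930000)/(25.425549) = 3.091813;  |Δ| = 0.478187
h(3.091813) = -2.009667
x₃ = 3.091813 − (-2.009667)·(-0.478187)/(-15.082960) = 3.155527;  |Δ| = 0.063714
h(3.155527) = -0.259254
x₄ = 3.155527 − (-0.259254)·(0.063714)/(1.750413) = 3.164964;  |Δ| = 0.009437
h(3.164964) = 0.006497
x₅ = 3.164964 − 0.006497·(0.009437)/(0.265751) = 3.164733;  |Δ| = 0.000231
|x₅ − x₄| = 0.000231 < 0.001

n = 5, xₙ = 3.1647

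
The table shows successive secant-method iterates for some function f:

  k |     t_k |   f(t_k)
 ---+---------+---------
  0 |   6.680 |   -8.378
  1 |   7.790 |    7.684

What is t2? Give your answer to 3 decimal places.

t2 = 7.790 − 7.684·(7.790 − 6.680) / (7.684 − (-8.378))
   = 7.790 − (8.52924)/(16.06200) = 7.25898

7.259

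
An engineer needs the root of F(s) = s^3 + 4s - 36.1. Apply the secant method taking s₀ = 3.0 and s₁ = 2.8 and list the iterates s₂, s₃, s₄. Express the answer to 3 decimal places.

F(3.0) = 2.90000, F(2.8) = -2.94800
s₂ = 2.80000 − (-2.94800)·(2.80000 − 3.00000) / (-2.94800 − 2.90000) = 2.80000 − (0.58960)/(-5.84800) = 2.90082
F(2.90082) = -0.08700
s₃ = 2.90082 − (-0.08700)·(2.90082 − 2.80000) / (-0.08700 − (-2.94800)) = 2.90082 − (-0.00877)/(2.86100) = 2.90389
F(2.90389) = 0.00274
s₄ = 2.90389 − 0.00274·(2.90389 − 2.90082) / (0.00274 − (-0.08700)) = 2.90389 − (0.00001)/(0.08974) = 2.90379

2.901, 2.904, 2.904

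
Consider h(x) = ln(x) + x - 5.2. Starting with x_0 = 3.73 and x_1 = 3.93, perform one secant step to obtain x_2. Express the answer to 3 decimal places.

3.852

h(3.73) = -0.15359, h(3.93) = 0.09864
x_2 = 3.93000 − 0.09864·(3.93000 − 3.73000) / (0.09864 − (-0.15359)) = 3.93000 − (0.01973)/(0.25223) = 3.85179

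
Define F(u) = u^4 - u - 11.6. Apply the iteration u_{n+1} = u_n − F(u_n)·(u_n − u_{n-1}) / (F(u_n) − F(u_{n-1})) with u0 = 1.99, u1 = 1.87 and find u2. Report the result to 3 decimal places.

1.915

F(1.99) = 2.09239, F(1.87) = -1.24169
u2 = 1.87000 − (-1.24169)·(1.87000 − 1.99000) / (-1.24169 − 2.09239) = 1.87000 − (0.14900)/(-3.33408) = 1.91469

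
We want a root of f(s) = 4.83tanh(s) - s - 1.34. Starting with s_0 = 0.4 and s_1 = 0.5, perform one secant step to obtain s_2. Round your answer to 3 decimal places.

f(0.4) = 0.09515, f(0.5) = 0.39203
s_2 = 0.50000 − 0.39203·(0.50000 − 0.40000) / (0.39203 − 0.09515) = 0.50000 − (0.03920)/(0.29687) = 0.36795

0.368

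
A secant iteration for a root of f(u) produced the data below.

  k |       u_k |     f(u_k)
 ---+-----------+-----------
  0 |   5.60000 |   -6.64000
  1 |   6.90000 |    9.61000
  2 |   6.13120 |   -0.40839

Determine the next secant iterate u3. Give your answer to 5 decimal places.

u3 = 6.13120 − (-0.40839)·(6.13120 − 6.90000) / (-0.40839 − 9.61000)
   = 6.13120 − (0.3139702)/(-10.0183900) = 6.1625394

6.16254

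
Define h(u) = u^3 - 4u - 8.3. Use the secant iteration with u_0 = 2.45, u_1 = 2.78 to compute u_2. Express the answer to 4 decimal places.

h(2.45) = -3.393875, h(2.78) = 2.064952
u_2 = 2.780000 − 2.064952·(2.780000 − 2.450000) / (2.064952 − (-3.393875)) = 2.780000 − (0.681434)/(5.458827) = 2.655168

2.6552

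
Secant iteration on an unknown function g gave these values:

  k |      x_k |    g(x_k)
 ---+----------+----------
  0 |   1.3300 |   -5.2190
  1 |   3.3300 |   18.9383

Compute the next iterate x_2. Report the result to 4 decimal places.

1.7621

x_2 = 3.3300 − 18.9383·(3.3300 − 1.3300) / (18.9383 − (-5.2190))
   = 3.3300 − (37.876600)/(24.157300) = 1.762085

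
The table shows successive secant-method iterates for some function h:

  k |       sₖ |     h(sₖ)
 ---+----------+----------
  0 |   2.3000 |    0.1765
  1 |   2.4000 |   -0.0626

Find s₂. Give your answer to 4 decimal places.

s₂ = 2.4000 − (-0.0626)·(2.4000 − 2.3000) / (-0.0626 − 0.1765)
   = 2.4000 − (-0.006260)/(-0.239100) = 2.373818

2.3738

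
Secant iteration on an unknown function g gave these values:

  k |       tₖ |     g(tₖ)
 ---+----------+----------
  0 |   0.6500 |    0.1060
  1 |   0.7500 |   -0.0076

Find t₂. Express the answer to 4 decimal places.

t₂ = 0.7500 − (-0.0076)·(0.7500 − 0.6500) / (-0.0076 − 0.1060)
   = 0.7500 − (-0.000760)/(-0.113600) = 0.743310

0.7433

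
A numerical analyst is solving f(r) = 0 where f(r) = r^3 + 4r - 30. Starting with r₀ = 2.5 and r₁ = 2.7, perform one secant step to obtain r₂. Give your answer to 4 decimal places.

2.6801

f(2.5) = -4.375000, f(2.7) = 0.483000
r₂ = 2.700000 − 0.483000·(2.700000 − 2.500000) / (0.483000 − (-4.375000)) = 2.700000 − (0.096600)/(4.858000) = 2.680115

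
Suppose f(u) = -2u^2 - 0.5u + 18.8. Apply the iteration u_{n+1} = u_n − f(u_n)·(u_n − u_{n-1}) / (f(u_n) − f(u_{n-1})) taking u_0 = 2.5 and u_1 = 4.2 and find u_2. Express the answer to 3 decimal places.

2.863

f(2.5) = 5.05000, f(4.2) = -18.58000
u_2 = 4.20000 − (-18.58000)·(4.20000 − 2.50000) / (-18.58000 − 5.05000) = 4.20000 − (-31.58600)/(-23.63000) = 2.86331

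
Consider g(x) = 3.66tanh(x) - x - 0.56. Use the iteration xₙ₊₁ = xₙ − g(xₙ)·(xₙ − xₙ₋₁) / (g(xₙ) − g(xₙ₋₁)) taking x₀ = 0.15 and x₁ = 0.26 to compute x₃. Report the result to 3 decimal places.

g(0.15) = -0.16508, g(0.26) = 0.11072
x₂ = 0.26000 − 0.11072·(0.26000 − 0.15000) / (0.11072 − (-0.16508)) = 0.26000 − (0.01218)/(0.27580) = 0.21584
g(0.21584) = 0.00209
x₃ = 0.21584 − 0.00209·(0.21584 − 0.26000) / (0.00209 − 0.11072) = 0.21584 − (-0.00009)/(-0.10863) = 0.21499

0.215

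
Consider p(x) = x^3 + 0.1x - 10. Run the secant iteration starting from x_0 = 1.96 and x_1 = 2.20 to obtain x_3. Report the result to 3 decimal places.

p(1.96) = -2.27446, p(2.20) = 0.86800
x_2 = 2.20000 − 0.86800·(2.20000 − 1.96000) / (0.86800 − (-2.27446)) = 2.20000 − (0.20832)/(3.14246) = 2.13371
p(2.13371) = -0.07247
x_3 = 2.13371 − (-0.07247)·(2.13371 − 2.20000) / (-0.07247 − 0.86800) = 2.13371 − (0.00480)/(-0.94047) = 2.13882

2.139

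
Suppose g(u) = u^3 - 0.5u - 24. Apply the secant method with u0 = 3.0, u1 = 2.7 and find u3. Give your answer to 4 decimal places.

2.9427

g(3.0) = 1.500000, g(2.7) = -5.667000
u2 = 2.700000 − (-5.667000)·(2.700000 − 3.000000) / (-5.667000 − 1.500000) = 2.700000 − (1.700100)/(-7.167000) = 2.937212
g(2.937212) = -0.128643
u3 = 2.937212 − (-0.128643)·(2.937212 − 2.700000) / (-0.128643 − (-5.667000)) = 2.937212 − (-0.030516)/(5.538357) = 2.942722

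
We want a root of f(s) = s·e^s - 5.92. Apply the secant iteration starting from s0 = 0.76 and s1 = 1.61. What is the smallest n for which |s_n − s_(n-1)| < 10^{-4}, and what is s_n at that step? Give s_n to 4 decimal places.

f(0.76) = -4.294910, f(1.61) = 2.134526
s2 = 1.610000 − 2.134526·(0.850000)/(6.429436) = 1.327806;  |Δ| = 0.282194
f(1.327806) = -0.910509
s3 = 1.327806 − (-0.910509)·(-0.282194)/(-3.045035) = 1.412186;  |Δ| = 0.084380
f(1.412186) = -0.123089
s4 = 1.412186 − (-0.123089)·(0.084380)/(0.787420) = 1.425376;  |Δ| = 0.013190
f(1.425376) = 0.008744
s5 = 1.425376 − 0.008744·(0.013190)/(0.131833) = 1.424502;  |Δ| = 0.000875
f(1.424502) = -0.000076
s6 = 1.424502 − (-0.000076)·(-0.000875)/(-0.008820) = 1.424509;  |Δ| = 0.000008
|s6 − s5| = 0.000008 < 10^{-4}

n = 6, s_n = 1.4245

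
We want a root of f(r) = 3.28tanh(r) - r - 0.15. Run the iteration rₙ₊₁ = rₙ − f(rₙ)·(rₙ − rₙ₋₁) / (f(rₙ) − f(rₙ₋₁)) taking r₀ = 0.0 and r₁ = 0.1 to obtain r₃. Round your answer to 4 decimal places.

f(0.0) = -0.150000, f(0.1) = 0.076911
r₂ = 0.100000 − 0.076911·(0.100000 − 0.000000) / (0.076911 − (-0.150000)) = 0.100000 − (0.007691)/(0.226911) = 0.066105
f(0.066105) = 0.000405
r₃ = 0.066105 − 0.000405·(0.066105 − 0.100000) / (0.000405 − 0.076911) = 0.066105 − (-0.000014)/(-0.076506) = 0.065926

0.0659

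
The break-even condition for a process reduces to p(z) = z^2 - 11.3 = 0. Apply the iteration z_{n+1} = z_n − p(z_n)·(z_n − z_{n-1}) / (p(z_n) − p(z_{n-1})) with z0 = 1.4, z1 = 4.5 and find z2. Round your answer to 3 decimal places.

p(1.4) = -9.34000, p(4.5) = 8.95000
z2 = 4.50000 − 8.95000·(4.50000 − 1.40000) / (8.95000 − (-9.34000)) = 4.50000 − (27.74500)/(18.29000) = 2.98305

2.983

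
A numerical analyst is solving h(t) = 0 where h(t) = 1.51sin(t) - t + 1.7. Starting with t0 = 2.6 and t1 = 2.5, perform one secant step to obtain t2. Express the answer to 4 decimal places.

h(2.6) = -0.121593, h(2.5) = 0.103693
t2 = 2.500000 − 0.103693·(2.500000 − 2.600000) / (0.103693 − (-0.121593)) = 2.500000 − (-0.010369)/(0.225286) = 2.546027

2.5460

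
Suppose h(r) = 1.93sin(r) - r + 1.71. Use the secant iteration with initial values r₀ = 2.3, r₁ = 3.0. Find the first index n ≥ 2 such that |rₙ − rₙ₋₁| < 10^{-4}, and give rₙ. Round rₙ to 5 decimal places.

n = 5, rₙ = 2.63925

h(2.3) = 0.8492111, h(3.0) = -1.0176384
r₂ = 3.0000000 − (-1.0176384)·(0.7000000)/(-1.8668494) = 2.6184230;  |Δ| = 0.3815770
h(2.6184230) = 0.0558597
r₃ = 2.6184230 − 0.0558597·(-0.3815770)/(1.0734981) = 2.6382784;  |Δ| = 0.0198555
h(2.6382784) = 0.0026212
r₄ = 2.6382784 − 0.0026212·(0.0198555)/(-0.0532386) = 2.6392560;  |Δ| = 0.0009776
h(2.6392560) = -0.0000096
r₅ = 2.6392560 − (-0.0000096)·(0.0009776)/(-0.0026308) = 2.6392524;  |Δ| = 0.0000036
|r₅ − r₄| = 0.0000036 < 10^{-4}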